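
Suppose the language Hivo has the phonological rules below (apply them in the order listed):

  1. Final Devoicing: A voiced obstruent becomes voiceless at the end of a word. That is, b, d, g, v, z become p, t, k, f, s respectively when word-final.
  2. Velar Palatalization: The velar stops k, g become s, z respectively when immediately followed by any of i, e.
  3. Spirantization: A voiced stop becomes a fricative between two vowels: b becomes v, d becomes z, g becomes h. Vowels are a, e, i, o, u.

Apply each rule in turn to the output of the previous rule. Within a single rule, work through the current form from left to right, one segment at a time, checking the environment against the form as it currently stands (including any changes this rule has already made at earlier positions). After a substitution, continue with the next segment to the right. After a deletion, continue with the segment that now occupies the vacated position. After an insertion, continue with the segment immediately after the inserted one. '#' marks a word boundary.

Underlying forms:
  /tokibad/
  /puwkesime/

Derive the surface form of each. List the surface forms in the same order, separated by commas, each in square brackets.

[tosivat], [puwsesime]

/tokibad/:
  1 Final Devoicing: [tokibad] → [tokibat]
  2 Velar Palatalization: [tokibat] → [tosibat]
  3 Spirantization: [tosibat] → [tosivat]
/puwkesime/:
  1 Final Devoicing: no change — [puwkesime]
  2 Velar Palatalization: [puwkesime] → [puwsesime]
  3 Spirantization: no change — [puwsesime]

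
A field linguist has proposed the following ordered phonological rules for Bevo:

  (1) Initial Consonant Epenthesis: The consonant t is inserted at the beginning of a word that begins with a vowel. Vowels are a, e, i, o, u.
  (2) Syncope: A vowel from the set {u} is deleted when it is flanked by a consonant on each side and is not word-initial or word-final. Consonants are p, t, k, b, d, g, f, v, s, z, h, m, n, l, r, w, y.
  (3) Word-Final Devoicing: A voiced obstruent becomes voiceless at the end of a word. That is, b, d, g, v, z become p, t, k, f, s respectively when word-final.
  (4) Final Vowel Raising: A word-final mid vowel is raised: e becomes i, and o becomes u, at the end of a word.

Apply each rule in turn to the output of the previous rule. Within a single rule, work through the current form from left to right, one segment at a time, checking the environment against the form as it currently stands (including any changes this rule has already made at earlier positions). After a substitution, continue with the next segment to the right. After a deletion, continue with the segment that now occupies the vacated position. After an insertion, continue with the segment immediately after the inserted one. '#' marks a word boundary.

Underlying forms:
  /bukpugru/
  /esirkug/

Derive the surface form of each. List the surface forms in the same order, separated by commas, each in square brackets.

[bkpgru], [tesirkk]

/bukpugru/:
  (1) Initial Consonant Epenthesis: no change — [bukpugru]
  (2) Syncope: [bukpugru] → [bkpgru]
  (3) Word-Final Devoicing: no change — [bkpgru]
  (4) Final Vowel Raising: no change — [bkpgru]
/esirkug/:
  (1) Initial Consonant Epenthesis: [esirkug] → [tesirkug]
  (2) Syncope: [tesirkug] → [tesirkg]
  (3) Word-Final Devoicing: [tesirkg] → [tesirkk]
  (4) Final Vowel Raising: no change — [tesirkk]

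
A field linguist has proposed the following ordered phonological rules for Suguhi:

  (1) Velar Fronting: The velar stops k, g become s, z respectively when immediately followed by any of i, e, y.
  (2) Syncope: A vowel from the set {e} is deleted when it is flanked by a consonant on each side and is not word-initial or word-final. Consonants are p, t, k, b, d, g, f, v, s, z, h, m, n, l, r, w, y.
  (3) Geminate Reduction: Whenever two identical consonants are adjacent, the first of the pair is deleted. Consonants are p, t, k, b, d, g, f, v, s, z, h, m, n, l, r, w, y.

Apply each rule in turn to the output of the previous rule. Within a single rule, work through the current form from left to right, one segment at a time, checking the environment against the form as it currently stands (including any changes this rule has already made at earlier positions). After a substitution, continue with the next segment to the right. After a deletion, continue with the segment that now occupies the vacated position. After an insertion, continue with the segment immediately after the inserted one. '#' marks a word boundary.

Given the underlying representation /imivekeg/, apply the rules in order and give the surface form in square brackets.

(1) Velar Fronting: [imivekeg] → [imiveseg]
(2) Syncope: [imiveseg] → [imivsg]
(3) Geminate Reduction: no change — [imivsg]

[imivsg]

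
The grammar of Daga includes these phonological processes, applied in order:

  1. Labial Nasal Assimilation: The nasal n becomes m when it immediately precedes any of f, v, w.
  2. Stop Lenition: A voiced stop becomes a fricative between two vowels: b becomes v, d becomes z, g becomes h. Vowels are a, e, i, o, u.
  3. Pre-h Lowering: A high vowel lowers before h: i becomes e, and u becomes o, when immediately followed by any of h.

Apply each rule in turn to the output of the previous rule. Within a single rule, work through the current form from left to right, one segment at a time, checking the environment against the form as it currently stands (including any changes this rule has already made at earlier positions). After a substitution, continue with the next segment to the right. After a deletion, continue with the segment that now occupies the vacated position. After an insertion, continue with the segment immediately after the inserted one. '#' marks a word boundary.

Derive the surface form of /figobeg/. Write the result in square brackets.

[fehoveg]

1 Labial Nasal Assimilation: no change — [figobeg]
2 Stop Lenition: [figobeg] → [fihoveg]
3 Pre-h Lowering: [fihoveg] → [fehoveg]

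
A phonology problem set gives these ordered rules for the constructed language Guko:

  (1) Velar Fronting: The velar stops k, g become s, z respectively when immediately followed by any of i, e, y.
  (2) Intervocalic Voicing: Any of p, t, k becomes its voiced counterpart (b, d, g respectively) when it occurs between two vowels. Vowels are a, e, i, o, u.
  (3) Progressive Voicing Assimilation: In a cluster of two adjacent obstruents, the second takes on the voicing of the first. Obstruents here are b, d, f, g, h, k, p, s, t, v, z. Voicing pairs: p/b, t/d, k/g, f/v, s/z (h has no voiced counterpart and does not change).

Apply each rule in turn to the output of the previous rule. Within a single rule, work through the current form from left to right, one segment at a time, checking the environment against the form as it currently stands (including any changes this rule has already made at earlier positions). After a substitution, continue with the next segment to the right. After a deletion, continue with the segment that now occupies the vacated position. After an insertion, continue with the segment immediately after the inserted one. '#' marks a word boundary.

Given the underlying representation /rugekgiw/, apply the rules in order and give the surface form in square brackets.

(1) Velar Fronting: [rugekgiw] → [ruzekziw]
(2) Intervocalic Voicing: no change — [ruzekziw]
(3) Progressive Voicing Assimilation: [ruzekziw] → [ruzeksiw]

[ruzeksiw]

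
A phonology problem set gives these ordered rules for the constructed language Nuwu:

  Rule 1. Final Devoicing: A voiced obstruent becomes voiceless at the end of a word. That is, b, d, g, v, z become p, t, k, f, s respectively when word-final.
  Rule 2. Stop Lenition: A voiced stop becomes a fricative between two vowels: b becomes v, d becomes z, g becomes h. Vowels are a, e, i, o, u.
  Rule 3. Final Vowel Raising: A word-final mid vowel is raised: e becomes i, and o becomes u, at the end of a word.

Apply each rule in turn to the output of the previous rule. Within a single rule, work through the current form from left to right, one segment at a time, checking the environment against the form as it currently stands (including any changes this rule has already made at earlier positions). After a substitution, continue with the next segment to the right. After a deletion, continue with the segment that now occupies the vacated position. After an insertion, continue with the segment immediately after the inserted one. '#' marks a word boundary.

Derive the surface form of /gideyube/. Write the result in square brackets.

Rule 1 Final Devoicing: no change — [gideyube]
Rule 2 Stop Lenition: [gideyube] → [gizeyuve]
Rule 3 Final Vowel Raising: [gizeyuve] → [gizeyuvi]

[gizeyuvi]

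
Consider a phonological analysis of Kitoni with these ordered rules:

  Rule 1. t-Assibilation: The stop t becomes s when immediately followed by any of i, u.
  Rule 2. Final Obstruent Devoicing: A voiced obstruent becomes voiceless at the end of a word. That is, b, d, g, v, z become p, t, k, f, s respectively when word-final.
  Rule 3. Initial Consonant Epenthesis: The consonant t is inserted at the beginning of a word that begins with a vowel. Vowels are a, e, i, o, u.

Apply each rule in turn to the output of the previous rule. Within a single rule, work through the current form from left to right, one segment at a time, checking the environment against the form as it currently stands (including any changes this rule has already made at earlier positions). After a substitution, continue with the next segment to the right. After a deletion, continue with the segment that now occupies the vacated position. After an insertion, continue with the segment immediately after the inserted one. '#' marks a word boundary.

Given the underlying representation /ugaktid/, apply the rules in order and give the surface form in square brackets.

[tugaksit]

Rule 1 t-Assibilation: [ugaktid] → [ugaksid]
Rule 2 Final Obstruent Devoicing: [ugaksid] → [ugaksit]
Rule 3 Initial Consonant Epenthesis: [ugaksit] → [tugaksit]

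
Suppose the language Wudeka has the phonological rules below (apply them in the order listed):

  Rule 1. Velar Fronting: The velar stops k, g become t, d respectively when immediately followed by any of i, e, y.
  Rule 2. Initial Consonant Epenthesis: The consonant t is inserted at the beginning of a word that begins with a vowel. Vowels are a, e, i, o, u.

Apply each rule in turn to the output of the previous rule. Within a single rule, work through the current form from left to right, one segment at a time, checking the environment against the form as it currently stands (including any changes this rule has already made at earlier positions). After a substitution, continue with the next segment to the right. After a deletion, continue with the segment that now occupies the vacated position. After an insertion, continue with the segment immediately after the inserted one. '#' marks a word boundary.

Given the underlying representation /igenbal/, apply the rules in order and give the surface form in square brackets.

Rule 1 Velar Fronting: [igenbal] → [idenbal]
Rule 2 Initial Consonant Epenthesis: [idenbal] → [tidenbal]

[tidenbal]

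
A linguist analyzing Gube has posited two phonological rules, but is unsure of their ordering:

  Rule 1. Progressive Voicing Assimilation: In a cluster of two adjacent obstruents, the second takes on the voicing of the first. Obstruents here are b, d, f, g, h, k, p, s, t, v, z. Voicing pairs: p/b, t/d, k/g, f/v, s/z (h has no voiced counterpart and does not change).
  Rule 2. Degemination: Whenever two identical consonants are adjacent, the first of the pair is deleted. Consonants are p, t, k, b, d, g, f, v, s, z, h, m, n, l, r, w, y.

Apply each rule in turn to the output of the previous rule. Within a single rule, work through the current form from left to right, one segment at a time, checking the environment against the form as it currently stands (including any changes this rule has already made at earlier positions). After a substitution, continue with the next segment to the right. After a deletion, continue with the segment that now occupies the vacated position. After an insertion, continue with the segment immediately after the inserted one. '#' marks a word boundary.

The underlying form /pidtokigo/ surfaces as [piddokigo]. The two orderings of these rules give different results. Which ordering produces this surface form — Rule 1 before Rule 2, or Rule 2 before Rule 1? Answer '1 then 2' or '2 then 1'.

Order 1 then 2:
  1 Progressive Voicing Assimilation: [pidtokigo] → [piddokigo]
  2 Degemination: [piddokigo] → [pidokigo]
  result: [pidokigo]
Order 2 then 1:
  2 Degemination: no change — [pidtokigo]
  1 Progressive Voicing Assimilation: [pidtokigo] → [piddokigo]
  result: [piddokigo]

2 then 1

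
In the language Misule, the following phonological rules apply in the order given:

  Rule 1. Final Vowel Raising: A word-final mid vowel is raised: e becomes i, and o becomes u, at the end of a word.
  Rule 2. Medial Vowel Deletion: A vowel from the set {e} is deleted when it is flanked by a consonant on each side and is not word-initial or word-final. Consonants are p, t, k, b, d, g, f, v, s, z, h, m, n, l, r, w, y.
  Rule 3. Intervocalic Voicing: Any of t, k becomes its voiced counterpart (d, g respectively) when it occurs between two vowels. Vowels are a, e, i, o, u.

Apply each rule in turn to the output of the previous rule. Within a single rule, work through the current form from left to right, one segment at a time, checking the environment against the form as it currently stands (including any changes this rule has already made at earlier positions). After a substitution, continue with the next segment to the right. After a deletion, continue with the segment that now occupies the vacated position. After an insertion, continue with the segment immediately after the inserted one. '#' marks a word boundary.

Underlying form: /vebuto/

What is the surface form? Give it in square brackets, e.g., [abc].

Rule 1 Final Vowel Raising: [vebuto] → [vebutu]
Rule 2 Medial Vowel Deletion: [vebutu] → [vbutu]
Rule 3 Intervocalic Voicing: [vbutu] → [vbudu]

[vbudu]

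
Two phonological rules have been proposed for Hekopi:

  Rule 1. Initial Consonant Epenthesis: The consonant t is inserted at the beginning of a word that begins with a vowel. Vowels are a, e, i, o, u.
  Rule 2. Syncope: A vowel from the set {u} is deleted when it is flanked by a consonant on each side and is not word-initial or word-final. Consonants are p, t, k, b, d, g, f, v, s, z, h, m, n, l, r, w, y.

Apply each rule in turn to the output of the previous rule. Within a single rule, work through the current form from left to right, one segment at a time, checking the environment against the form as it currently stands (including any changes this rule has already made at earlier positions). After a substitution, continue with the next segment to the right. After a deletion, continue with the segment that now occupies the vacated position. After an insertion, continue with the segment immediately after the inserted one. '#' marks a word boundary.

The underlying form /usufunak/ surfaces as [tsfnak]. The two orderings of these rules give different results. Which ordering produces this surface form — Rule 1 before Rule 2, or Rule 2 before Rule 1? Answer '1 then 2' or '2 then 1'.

1 then 2

Order 1 then 2:
  1 Initial Consonant Epenthesis: [usufunak] → [tusufunak]
  2 Syncope: [tusufunak] → [tsfnak]
  result: [tsfnak]
Order 2 then 1:
  2 Syncope: [usufunak] → [usfnak]
  1 Initial Consonant Epenthesis: [usfnak] → [tusfnak]
  result: [tusfnak]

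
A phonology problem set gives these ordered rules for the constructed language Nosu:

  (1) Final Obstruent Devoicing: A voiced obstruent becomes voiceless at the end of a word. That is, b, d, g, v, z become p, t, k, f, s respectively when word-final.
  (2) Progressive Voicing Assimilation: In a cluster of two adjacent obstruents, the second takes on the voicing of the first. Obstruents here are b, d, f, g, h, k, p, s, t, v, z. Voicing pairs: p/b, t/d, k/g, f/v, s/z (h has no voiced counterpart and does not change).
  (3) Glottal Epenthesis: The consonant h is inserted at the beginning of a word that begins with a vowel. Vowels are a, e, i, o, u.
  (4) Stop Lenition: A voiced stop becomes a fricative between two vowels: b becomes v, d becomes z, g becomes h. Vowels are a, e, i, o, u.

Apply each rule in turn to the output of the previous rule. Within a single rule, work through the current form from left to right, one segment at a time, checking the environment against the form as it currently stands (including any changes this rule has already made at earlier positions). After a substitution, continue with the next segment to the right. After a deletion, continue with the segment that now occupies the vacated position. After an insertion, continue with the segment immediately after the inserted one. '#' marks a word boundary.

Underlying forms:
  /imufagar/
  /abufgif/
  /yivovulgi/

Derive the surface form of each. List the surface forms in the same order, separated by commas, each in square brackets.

[himufahar], [havufkif], [yivovulgi]

/imufagar/:
  (1) Final Obstruent Devoicing: no change — [imufagar]
  (2) Progressive Voicing Assimilation: no change — [imufagar]
  (3) Glottal Epenthesis: [imufagar] → [himufagar]
  (4) Stop Lenition: [himufagar] → [himufahar]
/abufgif/:
  (1) Final Obstruent Devoicing: no change — [abufgif]
  (2) Progressive Voicing Assimilation: [abufgif] → [abufkif]
  (3) Glottal Epenthesis: [abufkif] → [habufkif]
  (4) Stop Lenition: [habufkif] → [havufkif]
/yivovulgi/:
  (1) Final Obstruent Devoicing: no change — [yivovulgi]
  (2) Progressive Voicing Assimilation: no change — [yivovulgi]
  (3) Glottal Epenthesis: no change — [yivovulgi]
  (4) Stop Lenition: no change — [yivovulgi]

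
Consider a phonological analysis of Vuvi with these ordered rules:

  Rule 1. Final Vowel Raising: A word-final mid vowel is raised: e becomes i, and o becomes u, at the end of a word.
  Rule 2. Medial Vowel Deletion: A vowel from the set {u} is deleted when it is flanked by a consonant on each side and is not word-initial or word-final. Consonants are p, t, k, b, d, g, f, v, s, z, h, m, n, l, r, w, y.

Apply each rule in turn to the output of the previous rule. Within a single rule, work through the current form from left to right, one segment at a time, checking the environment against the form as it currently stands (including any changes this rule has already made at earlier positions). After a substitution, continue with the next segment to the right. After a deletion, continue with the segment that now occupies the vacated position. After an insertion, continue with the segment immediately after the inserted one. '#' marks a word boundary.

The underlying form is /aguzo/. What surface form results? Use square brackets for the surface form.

Rule 1 Final Vowel Raising: [aguzo] → [aguzu]
Rule 2 Medial Vowel Deletion: [aguzu] → [agzu]

[agzu]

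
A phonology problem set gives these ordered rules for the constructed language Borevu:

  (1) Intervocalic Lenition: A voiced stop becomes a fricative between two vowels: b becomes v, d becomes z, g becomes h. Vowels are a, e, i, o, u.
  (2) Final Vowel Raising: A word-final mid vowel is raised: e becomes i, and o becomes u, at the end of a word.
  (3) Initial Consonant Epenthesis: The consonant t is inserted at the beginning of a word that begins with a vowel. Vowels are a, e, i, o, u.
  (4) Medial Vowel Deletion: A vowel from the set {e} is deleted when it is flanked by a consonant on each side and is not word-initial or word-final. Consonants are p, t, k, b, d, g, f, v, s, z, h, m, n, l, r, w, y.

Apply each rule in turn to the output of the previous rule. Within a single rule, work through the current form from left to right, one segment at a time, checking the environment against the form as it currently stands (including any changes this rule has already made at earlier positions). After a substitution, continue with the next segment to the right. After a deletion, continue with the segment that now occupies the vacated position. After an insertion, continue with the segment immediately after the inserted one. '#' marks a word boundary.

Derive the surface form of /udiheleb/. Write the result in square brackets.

(1) Intervocalic Lenition: [udiheleb] → [uziheleb]
(2) Final Vowel Raising: no change — [uziheleb]
(3) Initial Consonant Epenthesis: [uziheleb] → [tuziheleb]
(4) Medial Vowel Deletion: [tuziheleb] → [tuzihlb]

[tuzihlb]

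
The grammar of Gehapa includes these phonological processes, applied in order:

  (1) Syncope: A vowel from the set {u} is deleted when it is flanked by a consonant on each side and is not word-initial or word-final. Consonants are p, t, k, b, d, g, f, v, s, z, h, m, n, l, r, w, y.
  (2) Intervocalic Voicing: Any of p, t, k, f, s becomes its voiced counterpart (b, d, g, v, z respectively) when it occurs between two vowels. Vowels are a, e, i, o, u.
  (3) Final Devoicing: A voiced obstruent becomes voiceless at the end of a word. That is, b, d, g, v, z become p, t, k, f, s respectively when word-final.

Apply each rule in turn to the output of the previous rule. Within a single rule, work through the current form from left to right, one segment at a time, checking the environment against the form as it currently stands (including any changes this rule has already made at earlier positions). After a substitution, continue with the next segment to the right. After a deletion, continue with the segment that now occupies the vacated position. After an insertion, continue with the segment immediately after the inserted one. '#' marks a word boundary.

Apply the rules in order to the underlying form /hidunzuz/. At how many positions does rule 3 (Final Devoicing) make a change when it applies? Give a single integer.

1

(1) Syncope: [hidunzuz] → [hidnzz]
(2) Intervocalic Voicing: no change — [hidnzz]
(3) Final Devoicing: [hidnzz] → [hidnzs]
Rule 3 changed 1 position(s).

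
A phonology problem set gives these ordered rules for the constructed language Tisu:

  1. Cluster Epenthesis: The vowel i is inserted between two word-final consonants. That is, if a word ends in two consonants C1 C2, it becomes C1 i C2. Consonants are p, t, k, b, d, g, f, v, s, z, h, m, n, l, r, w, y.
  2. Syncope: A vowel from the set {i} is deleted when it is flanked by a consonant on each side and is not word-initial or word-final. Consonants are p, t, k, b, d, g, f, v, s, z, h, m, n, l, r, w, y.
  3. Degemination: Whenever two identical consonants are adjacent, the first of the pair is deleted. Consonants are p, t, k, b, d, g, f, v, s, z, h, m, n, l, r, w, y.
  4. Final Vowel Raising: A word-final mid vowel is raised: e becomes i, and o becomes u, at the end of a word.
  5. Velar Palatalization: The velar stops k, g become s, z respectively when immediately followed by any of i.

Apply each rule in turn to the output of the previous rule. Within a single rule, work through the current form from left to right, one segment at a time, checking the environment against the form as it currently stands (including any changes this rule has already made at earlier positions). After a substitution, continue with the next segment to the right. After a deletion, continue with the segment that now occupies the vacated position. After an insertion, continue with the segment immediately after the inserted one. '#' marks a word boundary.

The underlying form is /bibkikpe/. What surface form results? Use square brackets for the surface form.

1 Cluster Epenthesis: no change — [bibkikpe]
2 Syncope: [bibkikpe] → [bbkkpe]
3 Degemination: [bbkkpe] → [bkpe]
4 Final Vowel Raising: [bkpe] → [bkpi]
5 Velar Palatalization: no change — [bkpi]

[bkpi]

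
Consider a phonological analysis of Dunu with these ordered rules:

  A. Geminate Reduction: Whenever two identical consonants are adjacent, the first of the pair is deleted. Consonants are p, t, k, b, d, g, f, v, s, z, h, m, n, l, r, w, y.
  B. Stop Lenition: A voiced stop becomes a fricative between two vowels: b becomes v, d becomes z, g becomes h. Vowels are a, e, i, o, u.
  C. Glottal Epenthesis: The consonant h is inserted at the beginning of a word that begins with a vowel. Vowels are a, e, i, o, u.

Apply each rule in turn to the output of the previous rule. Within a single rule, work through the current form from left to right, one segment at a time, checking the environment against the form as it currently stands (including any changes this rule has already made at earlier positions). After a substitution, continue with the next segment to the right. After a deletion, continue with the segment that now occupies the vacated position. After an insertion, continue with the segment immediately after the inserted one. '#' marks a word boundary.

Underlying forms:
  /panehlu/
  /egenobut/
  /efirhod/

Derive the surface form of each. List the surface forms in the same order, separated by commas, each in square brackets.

/panehlu/:
  A Geminate Reduction: no change — [panehlu]
  B Stop Lenition: no change — [panehlu]
  C Glottal Epenthesis: no change — [panehlu]
/egenobut/:
  A Geminate Reduction: no change — [egenobut]
  B Stop Lenition: [egenobut] → [ehenovut]
  C Glottal Epenthesis: [ehenovut] → [hehenovut]
/efirhod/:
  A Geminate Reduction: no change — [efirhod]
  B Stop Lenition: no change — [efirhod]
  C Glottal Epenthesis: [efirhod] → [hefirhod]

[panehlu], [hehenovut], [hefirhod]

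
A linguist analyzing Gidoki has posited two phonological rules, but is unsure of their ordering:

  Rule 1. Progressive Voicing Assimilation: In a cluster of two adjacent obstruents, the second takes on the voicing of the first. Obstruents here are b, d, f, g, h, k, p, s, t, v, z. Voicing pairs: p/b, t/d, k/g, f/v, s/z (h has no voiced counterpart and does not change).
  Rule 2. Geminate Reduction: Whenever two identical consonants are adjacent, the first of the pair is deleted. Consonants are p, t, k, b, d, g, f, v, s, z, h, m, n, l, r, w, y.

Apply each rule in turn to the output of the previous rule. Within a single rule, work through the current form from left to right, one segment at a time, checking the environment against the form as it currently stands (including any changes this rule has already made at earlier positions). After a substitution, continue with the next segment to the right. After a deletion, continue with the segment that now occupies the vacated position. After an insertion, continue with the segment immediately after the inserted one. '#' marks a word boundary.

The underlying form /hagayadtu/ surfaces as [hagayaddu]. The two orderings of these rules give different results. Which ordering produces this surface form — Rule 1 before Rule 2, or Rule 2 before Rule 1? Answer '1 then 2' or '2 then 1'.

2 then 1

Order 1 then 2:
  1 Progressive Voicing Assimilation: [hagayadtu] → [hagayaddu]
  2 Geminate Reduction: [hagayaddu] → [hagayadu]
  result: [hagayadu]
Order 2 then 1:
  2 Geminate Reduction: no change — [hagayadtu]
  1 Progressive Voicing Assimilation: [hagayadtu] → [hagayaddu]
  result: [hagayaddu]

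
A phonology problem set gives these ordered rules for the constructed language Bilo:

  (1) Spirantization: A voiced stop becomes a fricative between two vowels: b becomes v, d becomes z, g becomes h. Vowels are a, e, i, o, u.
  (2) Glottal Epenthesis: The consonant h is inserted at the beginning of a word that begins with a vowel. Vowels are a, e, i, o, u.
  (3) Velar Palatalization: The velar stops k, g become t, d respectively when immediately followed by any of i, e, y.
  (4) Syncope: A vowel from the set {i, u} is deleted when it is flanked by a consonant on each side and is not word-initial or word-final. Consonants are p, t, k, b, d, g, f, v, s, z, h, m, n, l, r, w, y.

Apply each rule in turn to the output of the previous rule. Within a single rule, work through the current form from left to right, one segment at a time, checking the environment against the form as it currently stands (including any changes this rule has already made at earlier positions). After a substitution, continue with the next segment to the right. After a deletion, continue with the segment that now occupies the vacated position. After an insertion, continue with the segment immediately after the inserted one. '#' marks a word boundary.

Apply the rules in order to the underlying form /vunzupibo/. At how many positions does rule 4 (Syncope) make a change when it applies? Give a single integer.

(1) Spirantization: [vunzupibo] → [vunzupivo]
(2) Glottal Epenthesis: no change — [vunzupivo]
(3) Velar Palatalization: no change — [vunzupivo]
(4) Syncope: [vunzupivo] → [vnzpvo]
Rule 4 changed 3 position(s).

3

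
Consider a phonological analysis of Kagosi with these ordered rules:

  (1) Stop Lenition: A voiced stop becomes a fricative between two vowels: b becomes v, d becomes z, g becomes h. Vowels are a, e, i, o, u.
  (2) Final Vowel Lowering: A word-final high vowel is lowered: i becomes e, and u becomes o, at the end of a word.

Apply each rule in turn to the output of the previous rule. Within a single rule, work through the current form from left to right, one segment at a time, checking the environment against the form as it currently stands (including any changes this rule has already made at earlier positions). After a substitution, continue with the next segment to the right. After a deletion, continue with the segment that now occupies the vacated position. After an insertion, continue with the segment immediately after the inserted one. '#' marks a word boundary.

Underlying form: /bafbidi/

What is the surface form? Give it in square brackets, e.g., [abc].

[bafbize]

(1) Stop Lenition: [bafbidi] → [bafbizi]
(2) Final Vowel Lowering: [bafbizi] → [bafbize]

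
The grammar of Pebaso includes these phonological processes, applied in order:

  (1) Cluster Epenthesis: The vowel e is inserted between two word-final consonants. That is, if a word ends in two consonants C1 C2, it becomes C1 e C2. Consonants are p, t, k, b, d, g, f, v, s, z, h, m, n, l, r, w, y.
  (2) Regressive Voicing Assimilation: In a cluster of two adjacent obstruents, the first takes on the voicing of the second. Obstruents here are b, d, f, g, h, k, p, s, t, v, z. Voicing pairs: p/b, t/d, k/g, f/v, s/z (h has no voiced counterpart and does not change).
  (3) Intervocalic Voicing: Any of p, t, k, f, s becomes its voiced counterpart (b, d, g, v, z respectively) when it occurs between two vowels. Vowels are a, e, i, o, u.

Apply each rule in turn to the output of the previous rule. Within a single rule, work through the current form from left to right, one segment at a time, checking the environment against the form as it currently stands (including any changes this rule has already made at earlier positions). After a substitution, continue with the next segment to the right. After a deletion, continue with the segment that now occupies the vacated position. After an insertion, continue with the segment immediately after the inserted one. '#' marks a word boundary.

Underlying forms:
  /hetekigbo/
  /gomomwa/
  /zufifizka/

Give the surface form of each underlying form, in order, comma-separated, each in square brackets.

[hedegigbo], [gomomwa], [zuviviska]

/hetekigbo/:
  (1) Cluster Epenthesis: no change — [hetekigbo]
  (2) Regressive Voicing Assimilation: no change — [hetekigbo]
  (3) Intervocalic Voicing: [hetekigbo] → [hedegigbo]
/gomomwa/:
  (1) Cluster Epenthesis: no change — [gomomwa]
  (2) Regressive Voicing Assimilation: no change — [gomomwa]
  (3) Intervocalic Voicing: no change — [gomomwa]
/zufifizka/:
  (1) Cluster Epenthesis: no change — [zufifizka]
  (2) Regressive Voicing Assimilation: [zufifizka] → [zufifiska]
  (3) Intervocalic Voicing: [zufifiska] → [zuviviska]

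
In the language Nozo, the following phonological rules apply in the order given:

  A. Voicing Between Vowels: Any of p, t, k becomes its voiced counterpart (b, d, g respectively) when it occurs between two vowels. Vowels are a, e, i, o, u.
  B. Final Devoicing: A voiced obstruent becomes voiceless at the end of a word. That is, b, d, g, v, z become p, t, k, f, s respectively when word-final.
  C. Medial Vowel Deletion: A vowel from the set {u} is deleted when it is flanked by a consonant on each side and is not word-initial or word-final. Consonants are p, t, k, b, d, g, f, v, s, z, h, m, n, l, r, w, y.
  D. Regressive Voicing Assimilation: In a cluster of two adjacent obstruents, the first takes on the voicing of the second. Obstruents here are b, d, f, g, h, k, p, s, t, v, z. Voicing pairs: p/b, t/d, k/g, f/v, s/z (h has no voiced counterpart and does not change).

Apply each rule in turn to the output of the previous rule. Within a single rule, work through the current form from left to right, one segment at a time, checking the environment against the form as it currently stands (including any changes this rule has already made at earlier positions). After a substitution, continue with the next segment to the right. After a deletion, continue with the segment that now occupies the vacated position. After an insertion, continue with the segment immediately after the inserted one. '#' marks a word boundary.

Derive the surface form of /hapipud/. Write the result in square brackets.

A Voicing Between Vowels: [hapipud] → [habibud]
B Final Devoicing: [habibud] → [habibut]
C Medial Vowel Deletion: [habibut] → [habibt]
D Regressive Voicing Assimilation: [habibt] → [habipt]

[habipt]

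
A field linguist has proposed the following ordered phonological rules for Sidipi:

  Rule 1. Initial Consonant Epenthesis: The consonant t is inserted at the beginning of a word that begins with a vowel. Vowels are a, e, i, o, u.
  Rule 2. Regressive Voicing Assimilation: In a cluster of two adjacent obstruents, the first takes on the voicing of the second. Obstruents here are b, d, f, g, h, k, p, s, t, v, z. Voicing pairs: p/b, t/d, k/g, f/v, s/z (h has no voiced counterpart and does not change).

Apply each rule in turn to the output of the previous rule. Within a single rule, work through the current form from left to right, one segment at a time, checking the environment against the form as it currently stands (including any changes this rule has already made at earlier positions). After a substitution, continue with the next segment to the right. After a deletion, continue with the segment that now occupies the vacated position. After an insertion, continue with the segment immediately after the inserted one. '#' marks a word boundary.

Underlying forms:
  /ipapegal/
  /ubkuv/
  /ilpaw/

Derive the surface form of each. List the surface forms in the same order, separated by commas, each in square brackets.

/ipapegal/:
  Rule 1 Initial Consonant Epenthesis: [ipapegal] → [tipapegal]
  Rule 2 Regressive Voicing Assimilation: no change — [tipapegal]
/ubkuv/:
  Rule 1 Initial Consonant Epenthesis: [ubkuv] → [tubkuv]
  Rule 2 Regressive Voicing Assimilation: [tubkuv] → [tupkuv]
/ilpaw/:
  Rule 1 Initial Consonant Epenthesis: [ilpaw] → [tilpaw]
  Rule 2 Regressive Voicing Assimilation: no change — [tilpaw]

[tipapegal], [tupkuv], [tilpaw]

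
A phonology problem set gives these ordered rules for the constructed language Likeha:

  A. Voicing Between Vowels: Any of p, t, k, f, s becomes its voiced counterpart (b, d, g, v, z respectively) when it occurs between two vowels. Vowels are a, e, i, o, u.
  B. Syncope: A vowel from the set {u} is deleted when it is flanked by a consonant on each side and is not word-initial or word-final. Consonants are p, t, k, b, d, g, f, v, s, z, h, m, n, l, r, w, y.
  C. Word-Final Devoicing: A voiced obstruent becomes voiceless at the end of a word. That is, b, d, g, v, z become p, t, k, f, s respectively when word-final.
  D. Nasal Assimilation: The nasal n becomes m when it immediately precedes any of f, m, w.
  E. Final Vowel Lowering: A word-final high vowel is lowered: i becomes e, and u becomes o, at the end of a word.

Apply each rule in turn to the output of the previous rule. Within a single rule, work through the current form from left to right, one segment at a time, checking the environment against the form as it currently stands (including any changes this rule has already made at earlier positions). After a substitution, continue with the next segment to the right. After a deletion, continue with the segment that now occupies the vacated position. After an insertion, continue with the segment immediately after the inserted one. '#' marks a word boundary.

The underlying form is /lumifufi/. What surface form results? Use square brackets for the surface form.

[lmivve]

A Voicing Between Vowels: [lumifufi] → [lumivuvi]
B Syncope: [lumivuvi] → [lmivvi]
C Word-Final Devoicing: no change — [lmivvi]
D Nasal Assimilation: no change — [lmivvi]
E Final Vowel Lowering: [lmivvi] → [lmivve]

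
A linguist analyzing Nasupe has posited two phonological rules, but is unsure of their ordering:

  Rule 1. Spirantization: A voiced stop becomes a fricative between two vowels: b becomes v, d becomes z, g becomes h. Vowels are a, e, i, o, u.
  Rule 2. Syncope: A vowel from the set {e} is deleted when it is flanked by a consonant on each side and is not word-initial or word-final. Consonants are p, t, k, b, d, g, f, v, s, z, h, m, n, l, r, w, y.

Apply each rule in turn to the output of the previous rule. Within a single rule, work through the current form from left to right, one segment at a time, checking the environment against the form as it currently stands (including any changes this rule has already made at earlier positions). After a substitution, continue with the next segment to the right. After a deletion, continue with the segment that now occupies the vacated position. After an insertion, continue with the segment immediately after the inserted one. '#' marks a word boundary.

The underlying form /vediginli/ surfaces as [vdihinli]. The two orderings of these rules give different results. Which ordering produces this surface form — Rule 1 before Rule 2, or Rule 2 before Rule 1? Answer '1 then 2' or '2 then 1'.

2 then 1

Order 1 then 2:
  1 Spirantization: [vediginli] → [vezihinli]
  2 Syncope: [vezihinli] → [vzihinli]
  result: [vzihinli]
Order 2 then 1:
  2 Syncope: [vediginli] → [vdiginli]
  1 Spirantization: [vdiginli] → [vdihinli]
  result: [vdihinli]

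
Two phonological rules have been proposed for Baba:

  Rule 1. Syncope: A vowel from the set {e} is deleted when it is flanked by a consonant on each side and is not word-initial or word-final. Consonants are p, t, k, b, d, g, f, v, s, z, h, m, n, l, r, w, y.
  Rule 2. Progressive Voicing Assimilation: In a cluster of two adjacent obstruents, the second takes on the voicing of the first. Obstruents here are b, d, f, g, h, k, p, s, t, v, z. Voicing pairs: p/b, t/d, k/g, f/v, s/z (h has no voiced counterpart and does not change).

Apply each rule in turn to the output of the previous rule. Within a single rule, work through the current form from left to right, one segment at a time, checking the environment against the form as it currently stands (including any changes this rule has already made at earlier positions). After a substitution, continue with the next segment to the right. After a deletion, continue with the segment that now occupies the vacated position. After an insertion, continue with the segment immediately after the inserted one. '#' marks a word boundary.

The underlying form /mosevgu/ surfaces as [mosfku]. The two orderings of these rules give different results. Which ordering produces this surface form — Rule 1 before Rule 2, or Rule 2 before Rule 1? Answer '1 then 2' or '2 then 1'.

1 then 2

Order 1 then 2:
  1 Syncope: [mosevgu] → [mosvgu]
  2 Progressive Voicing Assimilation: [mosvgu] → [mosfku]
  result: [mosfku]
Order 2 then 1:
  2 Progressive Voicing Assimilation: no change — [mosevgu]
  1 Syncope: [mosevgu] → [mosvgu]
  result: [mosvgu]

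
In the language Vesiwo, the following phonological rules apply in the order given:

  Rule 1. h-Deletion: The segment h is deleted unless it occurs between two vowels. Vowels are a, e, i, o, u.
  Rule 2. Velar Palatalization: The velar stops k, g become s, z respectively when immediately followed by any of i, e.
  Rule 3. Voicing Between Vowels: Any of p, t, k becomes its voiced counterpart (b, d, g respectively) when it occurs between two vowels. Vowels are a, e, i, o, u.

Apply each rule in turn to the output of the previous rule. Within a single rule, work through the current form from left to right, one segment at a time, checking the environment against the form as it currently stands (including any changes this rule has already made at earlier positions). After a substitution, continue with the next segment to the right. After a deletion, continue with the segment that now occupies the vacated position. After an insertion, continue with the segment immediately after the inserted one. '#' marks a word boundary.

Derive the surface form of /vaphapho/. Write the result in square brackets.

Rule 1 h-Deletion: [vaphapho] → [vapapo]
Rule 2 Velar Palatalization: no change — [vapapo]
Rule 3 Voicing Between Vowels: [vapapo] → [vababo]

[vababo]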